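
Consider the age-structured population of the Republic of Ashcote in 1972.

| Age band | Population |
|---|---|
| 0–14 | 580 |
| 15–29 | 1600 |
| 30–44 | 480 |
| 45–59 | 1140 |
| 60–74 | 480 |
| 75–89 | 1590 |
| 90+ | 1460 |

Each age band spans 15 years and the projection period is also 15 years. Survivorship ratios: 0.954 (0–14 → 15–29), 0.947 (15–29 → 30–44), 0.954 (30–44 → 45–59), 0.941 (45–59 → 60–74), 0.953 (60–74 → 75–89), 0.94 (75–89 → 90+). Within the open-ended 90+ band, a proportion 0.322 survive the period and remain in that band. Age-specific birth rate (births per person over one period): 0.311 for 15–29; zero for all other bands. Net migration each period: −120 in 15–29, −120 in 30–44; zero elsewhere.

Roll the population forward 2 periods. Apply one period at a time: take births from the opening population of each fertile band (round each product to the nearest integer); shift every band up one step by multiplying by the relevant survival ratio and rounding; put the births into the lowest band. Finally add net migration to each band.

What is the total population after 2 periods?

— Period 1 —
Births: 1600 × 0.311 = 498
15–29: 580 × 0.954 = 553
30–44: 1600 × 0.947 = 1515
45–59: 480 × 0.954 = 458
60–74: 1140 × 0.941 = 1073
75–89: 480 × 0.953 = 457
90+: 1590 × 0.94 + 1460 × 0.322 = 1495 + 470 = 1965
Net migration: 15–29 − 120 → 433; 30–44 − 120 → 1395
End of period: [498, 433, 1395, 458, 1073, 457, 1965]
— Period 2 —
Births: 433 × 0.311 = 135
15–29: 498 × 0.954 = 475
30–44: 433 × 0.947 = 410
45–59: 1395 × 0.954 = 1331
60–74: 458 × 0.941 = 431
75–89: 1073 × 0.953 = 1023
90+: 457 × 0.94 + 1965 × 0.322 = 430 + 633 = 1063
Net migration: 15–29 − 120 → 355; 30–44 − 120 → 290
End of period: [135, 355, 290, 1331, 431, 1023, 1063]
Total after period 2: 135 + 355 + 290 + 1331 + 431 + 1023 + 1063 = 4628

4628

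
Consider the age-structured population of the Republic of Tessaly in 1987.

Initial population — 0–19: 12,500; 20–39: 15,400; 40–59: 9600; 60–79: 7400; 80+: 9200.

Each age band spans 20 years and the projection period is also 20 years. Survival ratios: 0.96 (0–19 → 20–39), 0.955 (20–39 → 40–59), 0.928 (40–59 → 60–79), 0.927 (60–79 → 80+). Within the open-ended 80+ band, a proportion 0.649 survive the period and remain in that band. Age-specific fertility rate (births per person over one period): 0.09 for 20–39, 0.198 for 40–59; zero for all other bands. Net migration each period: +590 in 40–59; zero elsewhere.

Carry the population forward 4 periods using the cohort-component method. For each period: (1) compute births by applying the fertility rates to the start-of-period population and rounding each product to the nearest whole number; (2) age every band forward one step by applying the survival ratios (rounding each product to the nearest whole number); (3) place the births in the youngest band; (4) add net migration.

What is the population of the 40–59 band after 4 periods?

4357

Period 1.
Births: 15400 × 0.09 = 1386  |  9600 × 0.198 = 1901 — total 3287
20–39: 12500 × 0.96 = 12000
40–59: 15400 × 0.955 = 14707
60–79: 9600 × 0.928 = 8909
80+: 7400 × 0.927 + 9200 × 0.649 = 6860 + 5971 = 12831
Net migration: 40–59 + 590 → 15297
Population now: 0–19=3287, 20–39=12000, 40–59=15297, 60–79=8909, 80+=12831
Period 2.
Births: 12000 × 0.09 = 1080  |  15297 × 0.198 = 3029 — total 4109
20–39: 3287 × 0.96 = 3156
40–59: 12000 × 0.955 = 11460
60–79: 15297 × 0.928 = 14196
80+: 8909 × 0.927 + 12831 × 0.649 = 8259 + 8327 = 16586
Net migration: 40–59 + 590 → 12050
Population now: 0–19=4109, 20–39=3156, 40–59=12050, 60–79=14196, 80+=16586
Period 3.
Births: 3156 × 0.09 = 284  |  12050 × 0.198 = 2386 — total 2670
20–39: 4109 × 0.96 = 3945
40–59: 3156 × 0.955 = 3014
60–79: 12050 × 0.928 = 11182
80+: 14196 × 0.927 + 16586 × 0.649 = 13160 + 10764 = 23924
Net migration: 40–59 + 590 → 3604
Population now: 0–19=2670, 20–39=3945, 40–59=3604, 60–79=11182, 80+=23924
Period 4.
Births: 3945 × 0.09 = 355  |  3604 × 0.198 = 714 — total 1069
20–39: 2670 × 0.96 = 2563
40–59: 3945 × 0.955 = 3767
60–79: 3604 × 0.928 = 3345
80+: 11182 × 0.927 + 23924 × 0.649 = 10366 + 15527 = 25893
Net migration: 40–59 + 590 → 4357
Population now: 0–19=1069, 20–39=2563, 40–59=4357, 60–79=3345, 80+=25893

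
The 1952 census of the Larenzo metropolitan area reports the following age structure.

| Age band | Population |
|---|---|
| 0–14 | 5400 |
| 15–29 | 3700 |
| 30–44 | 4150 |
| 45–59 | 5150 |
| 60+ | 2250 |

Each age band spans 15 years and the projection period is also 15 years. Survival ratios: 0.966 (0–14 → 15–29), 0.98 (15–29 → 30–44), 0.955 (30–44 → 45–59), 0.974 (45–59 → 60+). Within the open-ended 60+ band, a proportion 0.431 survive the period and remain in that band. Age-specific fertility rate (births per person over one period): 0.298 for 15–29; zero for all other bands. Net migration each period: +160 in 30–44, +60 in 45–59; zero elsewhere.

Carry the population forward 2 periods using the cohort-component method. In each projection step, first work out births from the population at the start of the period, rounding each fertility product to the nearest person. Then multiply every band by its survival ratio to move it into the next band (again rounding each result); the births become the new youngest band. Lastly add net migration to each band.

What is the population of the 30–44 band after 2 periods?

Let group 1 be 0–14 through group 5 = 60+.
Period 1.
Births: 3700 * 0.298 = 1103
Group 2: 5400 * 0.966 = 5216
Group 3: 3700 * 0.98 = 3626
Group 4: 4150 * 0.955 = 3963
Group 5: 5150 * 0.974 + 2250 * 0.431 = 5016 + 970 = 5986
Net migration: Group 3 + 160 → 3786; Group 4 + 60 → 4023
Population now: 0–14=1103, 15–29=5216, 30–44=3786, 45–59=4023, 60+=5986
Period 2.
Births: 5216 * 0.298 = 1554
Group 2: 1103 * 0.966 = 1065
Group 3: 5216 * 0.98 = 5112
Group 4: 3786 * 0.955 = 3616
Group 5: 4023 * 0.974 + 5986 * 0.431 = 3918 + 2580 = 6498
Net migration: Group 3 + 160 → 5272; Group 4 + 60 → 3676
Population now: 0–14=1554, 15–29=1065, 30–44=5272, 45–59=3676, 60+=6498

5272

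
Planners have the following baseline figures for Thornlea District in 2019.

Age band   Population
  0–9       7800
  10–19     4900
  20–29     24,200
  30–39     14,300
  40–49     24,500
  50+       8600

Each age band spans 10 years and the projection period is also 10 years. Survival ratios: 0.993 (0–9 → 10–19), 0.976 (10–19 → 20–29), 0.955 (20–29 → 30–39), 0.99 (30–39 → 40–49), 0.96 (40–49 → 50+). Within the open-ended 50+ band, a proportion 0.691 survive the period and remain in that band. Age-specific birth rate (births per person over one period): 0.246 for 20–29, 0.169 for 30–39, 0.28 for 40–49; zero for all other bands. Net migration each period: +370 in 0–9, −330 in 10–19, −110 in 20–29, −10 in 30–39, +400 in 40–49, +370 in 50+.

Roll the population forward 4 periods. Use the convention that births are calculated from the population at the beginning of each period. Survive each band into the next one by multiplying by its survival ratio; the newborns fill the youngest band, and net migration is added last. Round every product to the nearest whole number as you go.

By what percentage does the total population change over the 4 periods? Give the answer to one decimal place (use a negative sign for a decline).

-1.8

Period 1:
Births: 24200 × 0.246 = 5953  |  14300 × 0.169 = 2417  |  24500 × 0.28 = 6860 → total 15230
10–19: 7800 × 0.993 = 7745
20–29: 4900 × 0.976 = 4782
30–39: 24200 × 0.955 = 23111
40–49: 14300 × 0.99 = 14157
50+: 24500 × 0.96 + 8600 × 0.691 = 23520 + 5943 = 29463
Net migration: 0–9 + 370 → 15600; 10–19 − 330 → 7415; 20–29 − 110 → 4672; 30–39 − 10 → 23101; 40–49 + 400 → 14557; 50+ + 370 → 29833
Population now: 0–9=15600, 10–19=7415, 20–29=4672, 30–39=23101, 40–49=14557, 50+=29833
Period 2:
Births: 4672 × 0.246 = 1149  |  23101 × 0.169 = 3904  |  14557 × 0.28 = 4076 → total 9129
10–19: 15600 × 0.993 = 15491
20–29: 7415 × 0.976 = 7237
30–39: 4672 × 0.955 = 4462
40–49: 23101 × 0.99 = 22870
50+: 14557 × 0.96 + 29833 × 0.691 = 13975 + 20615 = 34590
Net migration: 0–9 + 370 → 9499; 10–19 − 330 → 15161; 20–29 − 110 → 7127; 30–39 − 10 → 4452; 40–49 + 400 → 23270; 50+ + 370 → 34960
Population now: 0–9=9499, 10–19=15161, 20–29=7127, 30–39=4452, 40–49=23270, 50+=34960
Period 3:
Births: 7127 × 0.246 = 1753  |  4452 × 0.169 = 752  |  23270 × 0.28 = 6516 → total 9021
10–19: 9499 × 0.993 = 9433
20–29: 15161 × 0.976 = 14797
30–39: 7127 × 0.955 = 6806
40–49: 4452 × 0.99 = 4407
50+: 23270 × 0.96 + 34960 × 0.691 = 22339 + 24157 = 46496
Net migration: 0–9 + 370 → 9391; 10–19 − 330 → 9103; 20–29 − 110 → 14687; 30–39 − 10 → 6796; 40–49 + 400 → 4807; 50+ + 370 → 46866
Population now: 0–9=9391, 10–19=9103, 20–29=14687, 30–39=6796, 40–49=4807, 50+=46866
Period 4:
Births: 14687 × 0.246 = 3613  |  6796 × 0.169 = 1149  |  4807 × 0.28 = 1346 → total 6108
10–19: 9391 × 0.993 = 9325
20–29: 9103 × 0.976 = 8885
30–39: 14687 × 0.955 = 14026
40–49: 6796 × 0.99 = 6728
50+: 4807 × 0.96 + 46866 × 0.691 = 4615 + 32384 = 36999
Net migration: 0–9 + 370 → 6478; 10–19 − 330 → 8995; 20–29 − 110 → 8775; 30–39 − 10 → 14016; 40–49 + 400 → 7128; 50+ + 370 → 37369
Population now: 0–9=6478, 10–19=8995, 20–29=8775, 30–39=14016, 40–49=7128, 50+=37369
Total: 84300 → 82761; change = -1539; percentage change = -1.8%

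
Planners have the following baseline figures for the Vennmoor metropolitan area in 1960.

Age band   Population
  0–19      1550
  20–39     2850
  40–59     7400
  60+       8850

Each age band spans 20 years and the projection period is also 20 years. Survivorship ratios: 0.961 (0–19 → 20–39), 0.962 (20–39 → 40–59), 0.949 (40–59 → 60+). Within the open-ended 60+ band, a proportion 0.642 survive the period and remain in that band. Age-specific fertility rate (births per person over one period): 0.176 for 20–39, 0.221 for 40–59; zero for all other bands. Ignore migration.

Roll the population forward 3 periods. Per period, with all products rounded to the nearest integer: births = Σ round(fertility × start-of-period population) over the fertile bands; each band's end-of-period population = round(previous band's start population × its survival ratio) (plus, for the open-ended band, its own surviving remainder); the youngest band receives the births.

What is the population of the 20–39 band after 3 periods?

834

Numbering the groups 1..4 from youngest to oldest:
After projecting period 1:
Births: 2850 × 0.176 = 502 ; 7400 × 0.221 = 1635 → total 2137
Group 2: 1550 × 0.961 = 1490
Group 3: 2850 × 0.962 = 2742
Group 4: 7400 × 0.949 + 8850 × 0.642 = 7023 + 5682 = 12705
→ [2137, 1490, 2742, 12705]
After projecting period 2:
Births: 1490 × 0.176 = 262 ; 2742 × 0.221 = 606 → total 868
Group 2: 2137 × 0.961 = 2054
Group 3: 1490 × 0.962 = 1433
Group 4: 2742 × 0.949 + 12705 × 0.642 = 2602 + 8157 = 10759
→ [868, 2054, 1433, 10759]
After projecting period 3:
Births: 2054 × 0.176 = 362 ; 1433 × 0.221 = 317 → total 679
Group 2: 868 × 0.961 = 834
Group 3: 2054 × 0.962 = 1976
Group 4: 1433 × 0.949 + 10759 × 0.642 = 1360 + 6907 = 8267
→ [679, 834, 1976, 8267]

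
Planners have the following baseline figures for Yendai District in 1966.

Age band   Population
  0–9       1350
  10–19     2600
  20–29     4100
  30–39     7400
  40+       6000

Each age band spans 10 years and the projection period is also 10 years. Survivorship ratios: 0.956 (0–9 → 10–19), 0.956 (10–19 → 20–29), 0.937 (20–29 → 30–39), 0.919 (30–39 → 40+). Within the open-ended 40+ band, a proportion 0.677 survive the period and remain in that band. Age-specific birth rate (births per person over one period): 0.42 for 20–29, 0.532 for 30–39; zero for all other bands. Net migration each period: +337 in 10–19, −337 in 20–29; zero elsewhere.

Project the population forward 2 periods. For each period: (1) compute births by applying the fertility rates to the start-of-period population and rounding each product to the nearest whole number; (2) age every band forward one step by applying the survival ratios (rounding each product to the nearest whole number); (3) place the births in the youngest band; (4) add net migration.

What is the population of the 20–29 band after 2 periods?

Let group 1 be 0–9 through group 5 = 40+.
— Period 1 —
Births: 4100 × 0.42 = 1722  |  7400 × 0.532 = 3937 — total 5659
Group 2: 1350 × 0.956 = 1291
Group 3: 2600 × 0.956 = 2486
Group 4: 4100 × 0.937 = 3842
Group 5: 7400 × 0.919 + 6000 × 0.677 = 6801 + 4062 = 10863
Net migration: Group 2 + 337 → 1628; Group 3 − 337 → 2149
Giving 5659 / 1628 / 2149 / 3842 / 10863.
— Period 2 —
Births: 2149 × 0.42 = 903  |  3842 × 0.532 = 2044 — total 2947
Group 2: 5659 × 0.956 = 5410
Group 3: 1628 × 0.956 = 1556
Group 4: 2149 × 0.937 = 2014
Group 5: 3842 × 0.919 + 10863 × 0.677 = 3531 + 7354 = 10885
Net migration: Group 2 + 337 → 5747; Group 3 − 337 → 1219
Giving 2947 / 5747 / 1219 / 2014 / 10885.

1219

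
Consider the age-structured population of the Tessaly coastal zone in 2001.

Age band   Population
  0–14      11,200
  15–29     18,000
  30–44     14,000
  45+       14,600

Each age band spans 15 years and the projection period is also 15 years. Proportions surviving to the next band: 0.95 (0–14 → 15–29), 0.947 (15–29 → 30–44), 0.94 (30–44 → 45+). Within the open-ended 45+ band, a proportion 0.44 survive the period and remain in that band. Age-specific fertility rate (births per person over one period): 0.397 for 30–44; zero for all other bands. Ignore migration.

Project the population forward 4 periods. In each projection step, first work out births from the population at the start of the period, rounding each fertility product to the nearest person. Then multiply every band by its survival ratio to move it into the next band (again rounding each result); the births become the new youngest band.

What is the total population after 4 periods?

(Groups numbered youngest = 1 to oldest = 4.)
— Period 1 —
Births: 14000 * 0.397 = 5558
Group 2: 11200 * 0.95 = 10640
Group 3: 18000 * 0.947 = 17046
Group 4: 14000 * 0.94 + 14600 * 0.44 = 13160 + 6424 = 19584
→ [5558, 10640, 17046, 19584]
— Period 2 —
Births: 17046 * 0.397 = 6767
Group 2: 5558 * 0.95 = 5280
Group 3: 10640 * 0.947 = 10076
Group 4: 17046 * 0.94 + 19584 * 0.44 = 16023 + 8617 = 24640
→ [6767, 5280, 10076, 24640]
— Period 3 —
Births: 10076 * 0.397 = 4000
Group 2: 6767 * 0.95 = 6429
Group 3: 5280 * 0.947 = 5000
Group 4: 10076 * 0.94 + 24640 * 0.44 = 9471 + 10842 = 20313
→ [4000, 6429, 5000, 20313]
— Period 4 —
Births: 5000 * 0.397 = 1985
Group 2: 4000 * 0.95 = 3800
Group 3: 6429 * 0.947 = 6088
Group 4: 5000 * 0.94 + 20313 * 0.44 = 4700 + 8938 = 13638
→ [1985, 3800, 6088, 13638]
Total after period 4: 1985 + 3800 + 6088 + 13638 = 25511

25511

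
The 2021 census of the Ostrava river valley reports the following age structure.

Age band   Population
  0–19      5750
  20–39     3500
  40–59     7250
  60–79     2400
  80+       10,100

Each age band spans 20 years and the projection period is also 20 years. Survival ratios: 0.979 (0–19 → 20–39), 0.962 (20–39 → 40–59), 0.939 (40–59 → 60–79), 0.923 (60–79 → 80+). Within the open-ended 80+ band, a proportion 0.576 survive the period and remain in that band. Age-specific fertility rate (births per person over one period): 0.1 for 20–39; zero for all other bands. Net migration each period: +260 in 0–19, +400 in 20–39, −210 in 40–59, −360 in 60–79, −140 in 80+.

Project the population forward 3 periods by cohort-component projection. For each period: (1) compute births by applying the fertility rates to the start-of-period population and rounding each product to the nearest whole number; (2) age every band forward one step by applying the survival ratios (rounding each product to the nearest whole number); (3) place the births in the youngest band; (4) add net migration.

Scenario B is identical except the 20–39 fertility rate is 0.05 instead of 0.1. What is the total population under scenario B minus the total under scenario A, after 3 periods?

Period 1:
Births: 3500 * 0.1 = 350
20–39: 5750 * 0.979 = 5629
40–59: 3500 * 0.962 = 3367
60–79: 7250 * 0.939 = 6808
80+: 2400 * 0.923 + 10100 * 0.576 = 2215 + 5818 = 8033
Net migration: 0–19 + 260 → 610; 20–39 + 400 → 6029; 40–59 − 210 → 3157; 60–79 − 360 → 6448; 80+ − 140 → 7893
Giving 610 / 6029 / 3157 / 6448 / 7893.
Period 2:
Births: 6029 * 0.1 = 603
20–39: 610 * 0.979 = 597
40–59: 6029 * 0.962 = 5800
60–79: 3157 * 0.939 = 2964
80+: 6448 * 0.923 + 7893 * 0.576 = 5952 + 4546 = 10498
Net migration: 0–19 + 260 → 863; 20–39 + 400 → 997; 40–59 − 210 → 5590; 60–79 − 360 → 2604; 80+ − 140 → 10358
Giving 863 / 997 / 5590 / 2604 / 10358.
Period 3:
Births: 997 * 0.1 = 100
20–39: 863 * 0.979 = 845
40–59: 997 * 0.962 = 959
60–79: 5590 * 0.939 = 5249
80+: 2604 * 0.923 + 10358 * 0.576 = 2403 + 5966 = 8369
Net migration: 0–19 + 260 → 360; 20–39 + 400 → 1245; 40–59 − 210 → 749; 60–79 − 360 → 4889; 80+ − 140 → 8229
Giving 360 / 1245 / 749 / 4889 / 8229.
Scenario A total after 3 periods: 15472
Scenario B projection —
Period 1:
Births: 3500 * 0.05 = 175
20–39: 5750 * 0.979 = 5629
40–59: 3500 * 0.962 = 3367
60–79: 7250 * 0.939 = 6808
80+: 2400 * 0.923 + 10100 * 0.576 = 2215 + 5818 = 8033
Net migration: 0–19 + 260 → 435; 20–39 + 400 → 6029; 40–59 − 210 → 3157; 60–79 − 360 → 6448; 80+ − 140 → 7893
Giving 435 / 6029 / 3157 / 6448 / 7893.
Period 2:
Births: 6029 * 0.05 = 301
20–39: 435 * 0.979 = 426
40–59: 6029 * 0.962 = 5800
60–79: 3157 * 0.939 = 2964
80+: 6448 * 0.923 + 7893 * 0.576 = 5952 + 4546 = 10498
Net migration: 0–19 + 260 → 561; 20–39 + 400 → 826; 40–59 − 210 → 5590; 60–79 − 360 → 2604; 80+ − 140 → 10358
Giving 561 / 826 / 5590 / 2604 / 10358.
Period 3:
Births: 826 * 0.05 = 41
20–39: 561 * 0.979 = 549
40–59: 826 * 0.962 = 795
60–79: 5590 * 0.939 = 5249
80+: 2604 * 0.923 + 10358 * 0.576 = 2403 + 5966 = 8369
Net migration: 0–19 + 260 → 301; 20–39 + 400 → 949; 40–59 − 210 → 585; 60–79 − 360 → 4889; 80+ − 140 → 8229
Giving 301 / 949 / 585 / 4889 / 8229.
Scenario B total after 3 periods: 14953
Difference B − A = 14953 − 15472 = -519

-519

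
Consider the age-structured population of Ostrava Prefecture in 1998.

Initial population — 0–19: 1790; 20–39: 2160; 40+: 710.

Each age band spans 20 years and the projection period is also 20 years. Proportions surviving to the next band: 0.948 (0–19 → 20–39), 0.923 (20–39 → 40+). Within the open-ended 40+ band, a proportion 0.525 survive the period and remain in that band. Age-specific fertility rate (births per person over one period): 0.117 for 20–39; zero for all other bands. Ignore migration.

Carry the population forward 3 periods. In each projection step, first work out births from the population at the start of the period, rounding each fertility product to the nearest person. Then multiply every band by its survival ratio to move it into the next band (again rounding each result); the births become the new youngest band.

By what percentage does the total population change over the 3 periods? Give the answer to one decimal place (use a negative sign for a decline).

— Period 1 —
Births: 2160 × 0.117 = 253
20–39: 1790 × 0.948 = 1697
40+: 2160 × 0.923 + 710 × 0.525 = 1994 + 373 = 2367
Giving 253 / 1697 / 2367.
— Period 2 —
Births: 1697 × 0.117 = 199
20–39: 253 × 0.948 = 240
40+: 1697 × 0.923 + 2367 × 0.525 = 1566 + 1243 = 2809
Giving 199 / 240 / 2809.
— Period 3 —
Births: 240 × 0.117 = 28
20–39: 199 × 0.948 = 189
40+: 240 × 0.923 + 2809 × 0.525 = 222 + 1475 = 1697
Giving 28 / 189 / 1697.
Total: 4660 → 1914; change = -2746; percentage change = -58.9%

-58.9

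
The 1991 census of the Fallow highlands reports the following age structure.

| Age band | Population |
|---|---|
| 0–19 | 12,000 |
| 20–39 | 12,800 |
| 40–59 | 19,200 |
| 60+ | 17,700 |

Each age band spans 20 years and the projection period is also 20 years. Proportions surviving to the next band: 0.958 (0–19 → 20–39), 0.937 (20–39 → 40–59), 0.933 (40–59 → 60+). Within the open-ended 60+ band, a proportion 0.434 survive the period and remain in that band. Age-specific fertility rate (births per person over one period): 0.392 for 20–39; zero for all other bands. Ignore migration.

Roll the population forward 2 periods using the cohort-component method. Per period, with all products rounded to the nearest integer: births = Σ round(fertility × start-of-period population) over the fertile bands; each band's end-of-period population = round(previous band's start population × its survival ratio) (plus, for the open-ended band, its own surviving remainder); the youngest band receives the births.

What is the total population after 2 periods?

42384

Call the bands 1 to 4, youngest first.
— Period 1 —
Births: 12800 × 0.392 = 5018
Band 2: 12000 × 0.958 = 11496
Band 3: 12800 × 0.937 = 11994
Band 4: 19200 × 0.933 + 17700 × 0.434 = 17914 + 7682 = 25596
→ [5018, 11496, 11994, 25596]
— Period 2 —
Births: 11496 × 0.392 = 4506
Band 2: 5018 × 0.958 = 4807
Band 3: 11496 × 0.937 = 10772
Band 4: 11994 × 0.933 + 25596 × 0.434 = 11190 + 11109 = 22299
→ [4506, 4807, 10772, 22299]
Total after period 2: 4506 + 4807 + 10772 + 22299 = 42384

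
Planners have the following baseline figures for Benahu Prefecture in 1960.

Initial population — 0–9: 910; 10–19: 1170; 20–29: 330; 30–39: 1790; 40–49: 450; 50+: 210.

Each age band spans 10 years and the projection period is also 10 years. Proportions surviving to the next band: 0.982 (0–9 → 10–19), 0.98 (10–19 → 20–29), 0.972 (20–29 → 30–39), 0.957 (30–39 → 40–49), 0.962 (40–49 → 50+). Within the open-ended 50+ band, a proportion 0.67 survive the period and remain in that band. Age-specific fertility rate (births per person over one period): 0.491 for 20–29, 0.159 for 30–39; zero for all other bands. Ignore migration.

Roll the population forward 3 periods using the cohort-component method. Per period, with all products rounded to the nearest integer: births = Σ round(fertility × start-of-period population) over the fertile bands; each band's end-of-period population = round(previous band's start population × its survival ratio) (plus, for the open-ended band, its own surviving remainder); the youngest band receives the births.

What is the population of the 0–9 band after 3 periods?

— Period 1 —
Births: 330 × 0.491 = 162  |  1790 × 0.159 = 285 → 447
10–19: 910 × 0.982 = 894
20–29: 1170 × 0.98 = 1147
30–39: 330 × 0.972 = 321
40–49: 1790 × 0.957 = 1713
50+: 450 × 0.962 + 210 × 0.67 = 433 + 141 = 574
Giving 447 / 894 / 1147 / 321 / 1713 / 574.
— Period 2 —
Births: 1147 × 0.491 = 563  |  321 × 0.159 = 51 → 614
10–19: 447 × 0.982 = 439
20–29: 894 × 0.98 = 876
30–39: 1147 × 0.972 = 1115
40–49: 321 × 0.957 = 307
50+: 1713 × 0.962 + 574 × 0.67 = 1648 + 385 = 2033
Giving 614 / 439 / 876 / 1115 / 307 / 2033.
— Period 3 —
Births: 876 × 0.491 = 430  |  1115 × 0.159 = 177 → 607
10–19: 614 × 0.982 = 603
20–29: 439 × 0.98 = 430
30–39: 876 × 0.972 = 851
40–49: 1115 × 0.957 = 1067
50+: 307 × 0.962 + 2033 × 0.67 = 295 + 1362 = 1657
Giving 607 / 603 / 430 / 851 / 1067 / 1657.

607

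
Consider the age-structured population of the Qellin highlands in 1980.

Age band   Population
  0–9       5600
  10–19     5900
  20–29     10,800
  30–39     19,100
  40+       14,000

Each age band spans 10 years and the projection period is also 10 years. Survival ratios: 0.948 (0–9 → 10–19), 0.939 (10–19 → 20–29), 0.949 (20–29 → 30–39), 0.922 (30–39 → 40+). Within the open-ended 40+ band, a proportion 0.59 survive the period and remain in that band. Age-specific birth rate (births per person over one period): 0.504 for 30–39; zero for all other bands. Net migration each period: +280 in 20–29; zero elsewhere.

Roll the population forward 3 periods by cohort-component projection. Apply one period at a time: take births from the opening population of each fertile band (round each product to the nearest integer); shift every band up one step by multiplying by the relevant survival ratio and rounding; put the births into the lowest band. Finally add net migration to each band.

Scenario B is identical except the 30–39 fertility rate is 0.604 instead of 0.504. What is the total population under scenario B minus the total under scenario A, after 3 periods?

Period 1:
Births: 19100 * 0.504 = 9626
10–19: 5600 * 0.948 = 5309
20–29: 5900 * 0.939 = 5540
30–39: 10800 * 0.949 = 10249
40+: 19100 * 0.922 + 14000 * 0.59 = 17610 + 8260 = 25870
Net migration: 20–29 + 280 → 5820
Giving 9626 / 5309 / 5820 / 10249 / 25870.
Period 2:
Births: 10249 * 0.504 = 5165
10–19: 9626 * 0.948 = 9125
20–29: 5309 * 0.939 = 4985
30–39: 5820 * 0.949 = 5523
40+: 10249 * 0.922 + 25870 * 0.59 = 9450 + 15263 = 24713
Net migration: 20–29 + 280 → 5265
Giving 5165 / 9125 / 5265 / 5523 / 24713.
Period 3:
Births: 5523 * 0.504 = 2784
10–19: 5165 * 0.948 = 4896
20–29: 9125 * 0.939 = 8568
30–39: 5265 * 0.949 = 4996
40+: 5523 * 0.922 + 24713 * 0.59 = 5092 + 14581 = 19673
Net migration: 20–29 + 280 → 8848
Giving 2784 / 4896 / 8848 / 4996 / 19673.
Scenario A total after 3 periods: 41197
Scenario B projection —
Period 1:
Births: 19100 * 0.604 = 11536
10–19: 5600 * 0.948 = 5309
20–29: 5900 * 0.939 = 5540
30–39: 10800 * 0.949 = 10249
40+: 19100 * 0.922 + 14000 * 0.59 = 17610 + 8260 = 25870
Net migration: 20–29 + 280 → 5820
Giving 11536 / 5309 / 5820 / 10249 / 25870.
Period 2:
Births: 10249 * 0.604 = 6190
10–19: 11536 * 0.948 = 10936
20–29: 5309 * 0.939 = 4985
30–39: 5820 * 0.949 = 5523
40+: 10249 * 0.922 + 25870 * 0.59 = 9450 + 15263 = 24713
Net migration: 20–29 + 280 → 5265
Giving 6190 / 10936 / 5265 / 5523 / 24713.
Period 3:
Births: 5523 * 0.604 = 3336
10–19: 6190 * 0.948 = 5868
20–29: 10936 * 0.939 = 10269
30–39: 5265 * 0.949 = 4996
40+: 5523 * 0.922 + 24713 * 0.59 = 5092 + 14581 = 19673
Net migration: 20–29 + 280 → 10549
Giving 3336 / 5868 / 10549 / 4996 / 19673.
Scenario B total after 3 periods: 44422
Difference B − A = 44422 − 41197 = 3225

3225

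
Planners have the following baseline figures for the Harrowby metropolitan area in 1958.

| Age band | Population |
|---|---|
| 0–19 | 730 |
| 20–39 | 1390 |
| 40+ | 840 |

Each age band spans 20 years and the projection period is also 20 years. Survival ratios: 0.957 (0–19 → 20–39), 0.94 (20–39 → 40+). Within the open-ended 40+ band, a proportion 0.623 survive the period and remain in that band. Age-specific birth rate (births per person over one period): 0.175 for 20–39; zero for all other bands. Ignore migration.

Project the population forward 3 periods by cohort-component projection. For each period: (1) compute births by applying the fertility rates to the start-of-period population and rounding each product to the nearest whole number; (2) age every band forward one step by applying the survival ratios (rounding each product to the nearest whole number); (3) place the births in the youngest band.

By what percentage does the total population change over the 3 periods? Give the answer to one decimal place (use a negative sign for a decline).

Period 1.
Births: 1390 × 0.175 = 243
20–39: 730 × 0.957 = 699
40+: 1390 × 0.94 + 840 × 0.623 = 1307 + 523 = 1830
End of period: [243, 699, 1830]
Period 2.
Births: 699 × 0.175 = 122
20–39: 243 × 0.957 = 233
40+: 699 × 0.94 + 1830 × 0.623 = 657 + 1140 = 1797
End of period: [122, 233, 1797]
Period 3.
Births: 233 × 0.175 = 41
20–39: 122 × 0.957 = 117
40+: 233 × 0.94 + 1797 × 0.623 = 219 + 1120 = 1339
End of period: [41, 117, 1339]
Total: 2960 → 1497; change = -1463; percentage change = -49.4%

-49.4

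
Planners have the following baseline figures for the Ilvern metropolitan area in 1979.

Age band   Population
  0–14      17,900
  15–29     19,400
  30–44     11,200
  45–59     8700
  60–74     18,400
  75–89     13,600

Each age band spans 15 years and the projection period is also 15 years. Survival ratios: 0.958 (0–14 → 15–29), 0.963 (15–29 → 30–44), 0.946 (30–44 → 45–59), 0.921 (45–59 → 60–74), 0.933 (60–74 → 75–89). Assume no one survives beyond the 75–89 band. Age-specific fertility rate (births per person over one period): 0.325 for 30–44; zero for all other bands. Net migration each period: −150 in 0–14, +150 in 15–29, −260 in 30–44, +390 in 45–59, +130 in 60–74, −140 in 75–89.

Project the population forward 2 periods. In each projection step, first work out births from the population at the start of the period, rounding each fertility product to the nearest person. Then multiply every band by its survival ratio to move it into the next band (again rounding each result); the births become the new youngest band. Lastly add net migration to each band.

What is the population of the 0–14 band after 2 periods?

After projecting period 1:
Births: 11200 × 0.325 = 3640
15–29: 17900 × 0.958 = 17148
30–44: 19400 × 0.963 = 18682
45–59: 11200 × 0.946 = 10595
60–74: 8700 × 0.921 = 8013
75–89: 18400 × 0.933 = 17167
Net migration: 0–14 − 150 → 3490; 15–29 + 150 → 17298; 30–44 − 260 → 18422; 45–59 + 390 → 10985; 60–74 + 130 → 8143; 75–89 − 140 → 17027
Giving 3490 / 17298 / 18422 / 10985 / 8143 / 17027.
After projecting period 2:
Births: 18422 × 0.325 = 5987
15–29: 3490 × 0.958 = 3343
30–44: 17298 × 0.963 = 16658
45–59: 18422 × 0.946 = 17427
60–74: 10985 × 0.921 = 10117
75–89: 8143 × 0.933 = 7597
Net migration: 0–14 − 150 → 5837; 15–29 + 150 → 3493; 30–44 − 260 → 16398; 45–59 + 390 → 17817; 60–74 + 130 → 10247; 75–89 − 140 → 7457
Giving 5837 / 3493 / 16398 / 17817 / 10247 / 7457.

5837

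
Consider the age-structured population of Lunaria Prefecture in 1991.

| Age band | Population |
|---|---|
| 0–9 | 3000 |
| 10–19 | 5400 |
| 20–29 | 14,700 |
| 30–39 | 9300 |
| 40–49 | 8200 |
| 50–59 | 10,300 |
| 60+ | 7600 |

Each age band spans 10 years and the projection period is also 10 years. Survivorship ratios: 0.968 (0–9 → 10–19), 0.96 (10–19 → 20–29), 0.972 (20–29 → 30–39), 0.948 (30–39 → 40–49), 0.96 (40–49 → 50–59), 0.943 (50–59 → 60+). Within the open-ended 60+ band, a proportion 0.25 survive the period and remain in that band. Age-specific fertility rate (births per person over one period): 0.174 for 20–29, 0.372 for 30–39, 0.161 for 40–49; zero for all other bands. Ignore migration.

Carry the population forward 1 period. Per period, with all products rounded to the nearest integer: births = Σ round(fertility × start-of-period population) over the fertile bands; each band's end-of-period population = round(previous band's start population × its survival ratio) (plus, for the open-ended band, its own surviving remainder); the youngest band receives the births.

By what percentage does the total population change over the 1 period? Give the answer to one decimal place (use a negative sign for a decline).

Numbering the bands 1..7 from youngest to oldest:
After projecting period 1:
Births: 14700 × 0.174 = 2558 ; 9300 × 0.372 = 3460 ; 8200 × 0.161 = 1320 → 7338
Band 2: 3000 × 0.968 = 2904
Band 3: 5400 × 0.96 = 5184
Band 4: 14700 × 0.972 = 14288
Band 5: 9300 × 0.948 = 8816
Band 6: 8200 × 0.96 = 7872
Band 7: 10300 × 0.943 + 7600 × 0.25 = 9713 + 1900 = 11613
Population now: 0–9=7338, 10–19=2904, 20–29=5184, 30–39=14288, 40–49=8816, 50–59=7872, 60+=11613
Total: 58500 → 58015; change = -485; percentage change = -0.8%

-0.8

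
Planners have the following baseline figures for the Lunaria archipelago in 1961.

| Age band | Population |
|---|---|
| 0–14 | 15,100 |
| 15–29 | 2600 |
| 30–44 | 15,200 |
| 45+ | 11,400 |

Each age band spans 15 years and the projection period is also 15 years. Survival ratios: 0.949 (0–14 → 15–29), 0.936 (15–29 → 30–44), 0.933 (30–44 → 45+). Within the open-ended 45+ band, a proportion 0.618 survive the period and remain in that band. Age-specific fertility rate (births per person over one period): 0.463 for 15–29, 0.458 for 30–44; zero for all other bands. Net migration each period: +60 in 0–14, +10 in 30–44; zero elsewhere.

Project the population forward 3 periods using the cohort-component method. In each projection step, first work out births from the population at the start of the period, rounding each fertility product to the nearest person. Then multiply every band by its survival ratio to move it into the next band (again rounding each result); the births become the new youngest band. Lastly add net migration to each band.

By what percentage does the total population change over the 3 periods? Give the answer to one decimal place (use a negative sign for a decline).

5.2

— Period 1 —
Births: 2600 × 0.463 = 1204, 15200 × 0.458 = 6962 → total 8166
15–29: 15100 × 0.949 = 14330
30–44: 2600 × 0.936 = 2434
45+: 15200 × 0.933 + 11400 × 0.618 = 14182 + 7045 = 21227
Net migration: 0–14 + 60 → 8226; 30–44 + 10 → 2444
→ [8226, 14330, 2444, 21227]
— Period 2 —
Births: 14330 × 0.463 = 6635, 2444 × 0.458 = 1119 → total 7754
15–29: 8226 × 0.949 = 7806
30–44: 14330 × 0.936 = 13413
45+: 2444 × 0.933 + 21227 × 0.618 = 2280 + 13118 = 15398
Net migration: 0–14 + 60 → 7814; 30–44 + 10 → 13423
→ [7814, 7806, 13423, 15398]
— Period 3 —
Births: 7806 × 0.463 = 3614, 13423 × 0.458 = 6148 → total 9762
15–29: 7814 × 0.949 = 7415
30–44: 7806 × 0.936 = 7306
45+: 13423 × 0.933 + 15398 × 0.618 = 12524 + 9516 = 22040
Net migration: 0–14 + 60 → 9822; 30–44 + 10 → 7316
→ [9822, 7415, 7316, 22040]
Total: 44300 → 46593; change = 2293; percentage change = 5.2%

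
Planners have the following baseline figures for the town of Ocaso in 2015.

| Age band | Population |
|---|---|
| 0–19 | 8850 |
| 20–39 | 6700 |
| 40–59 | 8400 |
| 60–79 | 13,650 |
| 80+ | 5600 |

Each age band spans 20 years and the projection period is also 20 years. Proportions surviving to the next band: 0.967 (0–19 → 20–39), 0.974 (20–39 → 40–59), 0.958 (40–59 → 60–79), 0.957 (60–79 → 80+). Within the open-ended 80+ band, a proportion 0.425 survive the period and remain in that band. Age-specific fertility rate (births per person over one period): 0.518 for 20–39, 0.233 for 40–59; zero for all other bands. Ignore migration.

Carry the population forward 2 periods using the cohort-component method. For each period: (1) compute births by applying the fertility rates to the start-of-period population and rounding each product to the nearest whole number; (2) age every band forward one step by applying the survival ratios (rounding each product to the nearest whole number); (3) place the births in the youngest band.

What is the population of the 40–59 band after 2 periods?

— Period 1 —
Births: 6700 * 0.518 = 3471 ; 8400 * 0.233 = 1957 → 5428
20–39: 8850 * 0.967 = 8558
40–59: 6700 * 0.974 = 6526
60–79: 8400 * 0.958 = 8047
80+: 13650 * 0.957 + 5600 * 0.425 = 13063 + 2380 = 15443
End of period: [5428, 8558, 6526, 8047, 15443]
— Period 2 —
Births: 8558 * 0.518 = 4433 ; 6526 * 0.233 = 1521 → 5954
20–39: 5428 * 0.967 = 5249
40–59: 8558 * 0.974 = 8335
60–79: 6526 * 0.958 = 6252
80+: 8047 * 0.957 + 15443 * 0.425 = 7701 + 6563 = 14264
End of period: [5954, 5249, 8335, 6252, 14264]

8335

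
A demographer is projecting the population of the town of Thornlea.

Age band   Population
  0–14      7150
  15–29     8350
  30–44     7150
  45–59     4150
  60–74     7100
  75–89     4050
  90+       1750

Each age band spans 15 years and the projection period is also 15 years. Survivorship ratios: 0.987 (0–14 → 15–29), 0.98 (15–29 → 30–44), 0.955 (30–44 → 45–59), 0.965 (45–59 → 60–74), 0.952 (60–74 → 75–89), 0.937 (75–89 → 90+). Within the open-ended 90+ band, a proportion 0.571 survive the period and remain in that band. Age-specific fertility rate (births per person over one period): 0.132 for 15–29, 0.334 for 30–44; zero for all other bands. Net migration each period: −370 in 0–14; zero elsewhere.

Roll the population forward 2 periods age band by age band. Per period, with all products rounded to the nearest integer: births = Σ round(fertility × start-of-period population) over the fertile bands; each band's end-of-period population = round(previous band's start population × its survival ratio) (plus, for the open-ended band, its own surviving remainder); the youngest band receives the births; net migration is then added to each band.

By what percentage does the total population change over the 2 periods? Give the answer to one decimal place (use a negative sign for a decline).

After projecting period 1:
Births: 8350 × 0.132 = 1102 ; 7150 × 0.334 = 2388 ⇒ total 3490
15–29: 7150 × 0.987 = 7057
30–44: 8350 × 0.98 = 8183
45–59: 7150 × 0.955 = 6828
60–74: 4150 × 0.965 = 4005
75–89: 7100 × 0.952 = 6759
90+: 4050 × 0.937 + 1750 × 0.571 = 3795 + 999 = 4794
Net migration: 0–14 − 370 → 3120
Giving 3120 / 7057 / 8183 / 6828 / 4005 / 6759 / 4794.
After projecting period 2:
Births: 7057 × 0.132 = 932 ; 8183 × 0.334 = 2733 ⇒ total 3665
15–29: 3120 × 0.987 = 3079
30–44: 7057 × 0.98 = 6916
45–59: 8183 × 0.955 = 7815
60–74: 6828 × 0.965 = 6589
75–89: 4005 × 0.952 = 3813
90+: 6759 × 0.937 + 4794 × 0.571 = 6333 + 2737 = 9070
Net migration: 0–14 − 370 → 3295
Giving 3295 / 3079 / 6916 / 7815 / 6589 / 3813 / 9070.
Total: 39700 → 40577; change = 877; percentage change = 2.2%

2.2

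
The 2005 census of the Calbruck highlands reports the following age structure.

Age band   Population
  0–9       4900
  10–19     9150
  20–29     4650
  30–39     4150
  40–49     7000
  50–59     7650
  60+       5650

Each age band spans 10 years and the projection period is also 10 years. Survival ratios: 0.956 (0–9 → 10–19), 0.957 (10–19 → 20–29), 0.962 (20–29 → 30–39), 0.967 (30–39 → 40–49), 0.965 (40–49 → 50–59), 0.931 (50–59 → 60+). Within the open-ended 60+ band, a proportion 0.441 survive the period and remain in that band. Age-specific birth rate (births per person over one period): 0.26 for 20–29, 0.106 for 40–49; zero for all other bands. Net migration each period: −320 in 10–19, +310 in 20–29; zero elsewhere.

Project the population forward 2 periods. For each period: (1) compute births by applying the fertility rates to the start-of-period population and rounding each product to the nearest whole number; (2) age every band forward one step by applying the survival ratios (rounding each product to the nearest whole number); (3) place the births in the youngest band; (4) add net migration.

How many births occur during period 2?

2782

Call the groups 1 to 7, youngest first.
Period 1.
Births: 4650 * 0.26 = 1209  |  7000 * 0.106 = 742 ⇒ total 1951
Group 2: 4900 * 0.956 = 4684
Group 3: 9150 * 0.957 = 8757
Group 4: 4650 * 0.962 = 4473
Group 5: 4150 * 0.967 = 4013
Group 6: 7000 * 0.965 = 6755
Group 7: 7650 * 0.931 + 5650 * 0.441 = 7122 + 2492 = 9614
Net migration: Group 2 − 320 → 4364; Group 3 + 310 → 9067
Giving 1951 / 4364 / 9067 / 4473 / 4013 / 6755 / 9614.
Period 2.
Births: 9067 * 0.26 = 2357  |  4013 * 0.106 = 425 ⇒ total 2782
Group 2: 1951 * 0.956 = 1865
Group 3: 4364 * 0.957 = 4176
Group 4: 9067 * 0.962 = 8722
Group 5: 4473 * 0.967 = 4325
Group 6: 4013 * 0.965 = 3873
Group 7: 6755 * 0.931 + 9614 * 0.441 = 6289 + 4240 = 10529
Net migration: Group 2 − 320 → 1545; Group 3 + 310 → 4486
Giving 2782 / 1545 / 4486 / 8722 / 4325 / 3873 / 10529.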